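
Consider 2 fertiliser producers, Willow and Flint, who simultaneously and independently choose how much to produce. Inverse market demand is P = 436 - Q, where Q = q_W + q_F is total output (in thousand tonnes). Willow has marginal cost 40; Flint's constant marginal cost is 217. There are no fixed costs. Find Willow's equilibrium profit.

36481

Willow's profit: π_W = (436 - Q)q_W - (40q_W). Setting ∂π_W/∂q_W = 0: 396 - 2q_W - (q_F) = 0.
Flint's first-order condition: 219 - 2q_F - (q_W) = 0.
Rearranging gives the reaction functions q_W = (396 - q_F)/2 and q_F = (219 - q_W)/2.
Solving the pair: q_W = 191, q_F = 14.
Price P = 436 - 205 = 231.
Willow's profit: (231 - 40)·191 = 36481.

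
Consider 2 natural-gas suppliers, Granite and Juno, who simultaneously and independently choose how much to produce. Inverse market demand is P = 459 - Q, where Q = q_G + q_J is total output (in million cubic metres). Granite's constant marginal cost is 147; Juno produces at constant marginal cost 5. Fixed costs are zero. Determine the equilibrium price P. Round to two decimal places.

Granite's profit: π_G = (459 - Q)q_G - (147q_G). Setting ∂π_G/∂q_G = 0: 312 - 2q_G - (q_J) = 0.
Juno's profit: π_J = (459 - Q)q_J - (5q_J). Setting ∂π_J/∂q_J = 0: 454 - 2q_J - (q_G) = 0.
Rearranging gives the reaction functions q_G = (312 - q_J)/2 and q_J = (454 - q_G)/2.
Substituting one into the other gives q_G = 170/3 and q_J = 596/3.
Total output Q = 766/3, so price P = 459 - 766/3 = 611/3.

203.67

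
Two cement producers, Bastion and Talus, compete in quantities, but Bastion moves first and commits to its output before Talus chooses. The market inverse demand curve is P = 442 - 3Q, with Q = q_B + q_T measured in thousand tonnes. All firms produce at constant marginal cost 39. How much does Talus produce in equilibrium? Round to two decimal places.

33.58

The follower Talus best-responds to any q_B: π_T = (442 - 3Q)q_T - 39q_T.
∂π_T/∂q_T = 403 - 3q_B - 6q_T = 0 gives the reaction function q_T = (403 - 3q_B)/6.
Bastion substitutes q_T(q_B) into its own profit: π_B = q_B(442 - 3q_B - (403 - 3q_B)/2) - 39q_B = (481/2 - (3/2)q_B)q_B - 39q_B.
Maximising: ∂π_B/∂q_B = 403/2 - 3q_B = 0, giving q_B = 403/6.
Then q_T = (403 - 3·(403/6))/6 = 403/12.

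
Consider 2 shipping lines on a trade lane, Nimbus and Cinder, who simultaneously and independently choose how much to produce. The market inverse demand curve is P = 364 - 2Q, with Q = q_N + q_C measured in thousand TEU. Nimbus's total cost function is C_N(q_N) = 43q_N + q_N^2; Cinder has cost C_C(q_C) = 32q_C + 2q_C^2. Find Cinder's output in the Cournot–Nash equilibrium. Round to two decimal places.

30.68

Nimbus's profit: π_N = (364 - 2Q)q_N - (43q_N + q_N²). Setting ∂π_N/∂q_N = 0: 321 - 6q_N - 2(q_C) = 0.
Cinder's first-order condition: 332 - 8q_C - 2(q_N) = 0.
Best responses: q_N = (321 - 2q_C)/6, q_C = (332 - 2q_N)/8.
Substituting one into the other gives q_N = 476/11 and q_C = 675/22.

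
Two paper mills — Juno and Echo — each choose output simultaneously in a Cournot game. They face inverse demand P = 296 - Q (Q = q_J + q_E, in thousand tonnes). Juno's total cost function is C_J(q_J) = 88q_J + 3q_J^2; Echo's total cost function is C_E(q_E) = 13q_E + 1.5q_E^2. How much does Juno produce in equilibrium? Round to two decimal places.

Juno's profit: π_J = (296 - Q)q_J - (88q_J + 3q_J²). Setting ∂π_J/∂q_J = 0: 208 - 8q_J - (q_E) = 0.
Echo's first-order condition: 283 - 5q_E - (q_J) = 0.
Best responses: q_J = (208 - q_E)/8, q_E = (283 - q_J)/5.
Substituting one into the other gives q_J = 757/39 and q_E = 52.7179.

19.41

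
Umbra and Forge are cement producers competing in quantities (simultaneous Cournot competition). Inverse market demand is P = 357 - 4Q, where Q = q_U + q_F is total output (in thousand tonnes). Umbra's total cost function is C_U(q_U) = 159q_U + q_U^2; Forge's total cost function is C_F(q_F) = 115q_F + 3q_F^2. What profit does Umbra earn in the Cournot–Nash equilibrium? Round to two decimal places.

Umbra's profit: π_U = (357 - 4Q)q_U - (159q_U + q_U²). Setting ∂π_U/∂q_U = 0: 198 - 10q_U - 4(q_F) = 0.
Forge's first-order condition: 242 - 14q_F - 4(q_U) = 0.
Best responses: q_U = (198 - 4q_F)/10, q_F = (242 - 4q_U)/14.
Solving the pair: q_U = 451/31, q_F = 407/31.
Price P = 357 - 4·(858/31) = 246.2903.
Umbra's profit: 246.2903·(451/31) - 159·(451/31) - (451/31)² = 1058.2778.

1058.28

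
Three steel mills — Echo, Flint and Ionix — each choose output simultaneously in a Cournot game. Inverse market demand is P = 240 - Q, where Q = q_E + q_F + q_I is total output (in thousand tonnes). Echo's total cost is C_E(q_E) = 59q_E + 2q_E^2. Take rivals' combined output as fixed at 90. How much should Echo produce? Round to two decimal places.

With rivals' combined output fixed at 90, Echo's profit is π_E = (240 - 90 - q_E)q_E - (59q_E + 2q_E²) = (150 - q_E)q_E - (59q_E + 2q_E²).
∂π_E/∂q_E = 91 - 6q_E = 0, so q_E = 91/6.

15.17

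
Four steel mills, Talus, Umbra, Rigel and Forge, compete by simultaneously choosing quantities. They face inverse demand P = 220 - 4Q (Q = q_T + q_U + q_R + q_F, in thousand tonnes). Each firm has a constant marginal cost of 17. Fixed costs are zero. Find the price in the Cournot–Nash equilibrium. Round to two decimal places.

Each firm earns π_i = (220 - 4Q)q_i - 17q_i.
Setting ∂π_i/∂q_i = 0 with rivals' quantities fixed: 203 - 8q_i - 4·Σ_{j≠i} q_j = 0.
By symmetry each firm produces the same amount; substituting Σ_{j≠i} q_j = 3q_i yields q_i = 203/20.
Total output Q = 203/5, so price P = 220 - 4·(203/5) = 288/5.

57.60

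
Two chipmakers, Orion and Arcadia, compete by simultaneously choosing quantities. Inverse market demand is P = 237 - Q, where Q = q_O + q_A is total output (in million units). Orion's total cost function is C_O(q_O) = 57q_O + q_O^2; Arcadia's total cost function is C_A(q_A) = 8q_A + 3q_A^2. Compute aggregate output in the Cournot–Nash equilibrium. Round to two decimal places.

Orion's profit: π_O = (237 - Q)q_O - (57q_O + q_O²). Setting ∂π_O/∂q_O = 0: 180 - 4q_O - (q_A) = 0.
Arcadia's first-order condition: 229 - 8q_A - (q_O) = 0.
Rearranging gives the reaction functions q_O = (180 - q_A)/4 and q_A = (229 - q_O)/8.
Substituting one into the other gives q_O = 1211/31 and q_A = 736/31.
Total output Q = 1211/31 + 736/31 = 1947/31.

62.81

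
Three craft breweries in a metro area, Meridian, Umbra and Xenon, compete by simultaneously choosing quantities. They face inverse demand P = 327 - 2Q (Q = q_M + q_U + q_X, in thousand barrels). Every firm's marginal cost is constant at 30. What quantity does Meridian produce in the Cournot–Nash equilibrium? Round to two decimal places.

A representative firm's profit is π_i = q_i(327 - 2Q) - 30q_i.
First-order condition (treating rivals' output as given): 297 - 4q_i - 2·Σ_{j≠i} q_j = 0.
With identical firms every q_j equals q_i, so Σ_{j≠i} q_j = 2q_i and 297 = 8q_i, giving q_i = 297/8.

37.13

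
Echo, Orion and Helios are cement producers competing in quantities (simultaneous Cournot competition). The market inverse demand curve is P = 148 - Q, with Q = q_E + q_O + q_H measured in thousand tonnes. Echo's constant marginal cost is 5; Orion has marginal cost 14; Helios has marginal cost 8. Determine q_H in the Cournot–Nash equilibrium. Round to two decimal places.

35.75

Echo's profit: π_E = (148 - Q)q_E - (5q_E). Setting ∂π_E/∂q_E = 0: 143 - 2q_E - (q_O + q_H) = 0.
Orion's first-order condition: 134 - 2q_O - (q_E + q_H) = 0.
Helios's profit: π_H = (148 - Q)q_H - (8q_H). Setting ∂π_H/∂q_H = 0: 140 - 2q_H - (q_E + q_O) = 0.
Adding the 3 conditions: 417 − 2Q − 2Q = 0, i.e. Q = 417/4.
Back-substituting: q_E = (143 − 417/4) = 155/4, q_O = (134 − 417/4) = 119/4, q_H = (140 − 417/4) = 143/4.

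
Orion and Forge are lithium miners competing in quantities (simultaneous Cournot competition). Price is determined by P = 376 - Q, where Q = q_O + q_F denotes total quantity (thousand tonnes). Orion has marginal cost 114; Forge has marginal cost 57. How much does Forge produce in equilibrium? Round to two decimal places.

125.33

Orion's profit: π_O = (376 - Q)q_O - (114q_O). Setting ∂π_O/∂q_O = 0: 262 - 2q_O - (q_F) = 0.
Forge's first-order condition: 319 - 2q_F - (q_O) = 0.
Best responses: q_O = (262 - q_F)/2, q_F = (319 - q_O)/2.
Solving the pair: q_O = 205/3, q_F = 376/3.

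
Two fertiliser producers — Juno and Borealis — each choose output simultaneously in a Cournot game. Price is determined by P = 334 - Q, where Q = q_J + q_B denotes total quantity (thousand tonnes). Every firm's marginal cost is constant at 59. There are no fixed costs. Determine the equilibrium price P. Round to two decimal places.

Each firm earns π_i = (334 - Q)q_i - 59q_i.
Setting ∂π_i/∂q_i = 0 with rivals' quantities fixed: 275 - 2q_i - q_j = 0.
By symmetry each firm produces the same amount; substituting q_j = q_i yields q_i = 275/3.
Total output Q = 550/3, so price P = 334 - 550/3 = 452/3.

150.67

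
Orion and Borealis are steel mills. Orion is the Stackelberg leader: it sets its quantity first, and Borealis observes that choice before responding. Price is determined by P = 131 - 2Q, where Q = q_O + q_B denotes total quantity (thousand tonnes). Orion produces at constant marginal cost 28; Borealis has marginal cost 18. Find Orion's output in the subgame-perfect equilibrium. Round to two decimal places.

Solve by backward induction. Given q_O, the follower Borealis maximises π_B = (131 - 2q_O - 2q_B)q_B - 18q_B.
Follower FOC: 113 - 2q_O - 4q_B = 0, so q_B(q_O) = (113 - 2q_O)/4.
The leader anticipates this reaction. Substituting into P = 131 - 2Q gives P = 149/2 - q_O, so π_O = (149/2 - q_O)q_O - 28q_O.
Leader FOC: 93/2 - 2q_O = 0, so q_O = 93/4.
Then q_B = (113 - 2·(93/4))/4 = 133/8.

23.25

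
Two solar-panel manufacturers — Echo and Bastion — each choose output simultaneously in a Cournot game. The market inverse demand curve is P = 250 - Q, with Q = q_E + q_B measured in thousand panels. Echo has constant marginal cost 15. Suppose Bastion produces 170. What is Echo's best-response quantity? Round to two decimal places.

With the rival's output fixed at 170, Echo's profit is π_E = (250 - 170 - q_E)q_E - (15q_E) = (80 - q_E)q_E - (15q_E).
∂π_E/∂q_E = 65 - 2q_E = 0, so q_E = 65/2.

32.50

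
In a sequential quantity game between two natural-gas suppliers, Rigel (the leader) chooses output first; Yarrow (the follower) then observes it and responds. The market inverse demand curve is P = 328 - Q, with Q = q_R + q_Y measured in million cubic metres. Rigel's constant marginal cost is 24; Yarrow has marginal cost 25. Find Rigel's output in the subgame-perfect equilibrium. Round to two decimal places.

The follower Yarrow best-responds to any q_R: π_Y = (328 - Q)q_Y - 25q_Y.
Setting the follower's marginal profit to zero, 303 - q_R - 2q_Y = 0, i.e. q_Y = (303 - q_R)/2.
Rigel substitutes q_Y(q_R) into its own profit: π_R = q_R(328 - q_R - (303 - q_R)/2) - 24q_R = (353/2 - (1/2)q_R)q_R - 24q_R.
The leader's first-order condition 305/2 - q_R = 0 yields q_R = 305/2.
Then q_Y = (303 - 305/2)/2 = 301/4.

152.50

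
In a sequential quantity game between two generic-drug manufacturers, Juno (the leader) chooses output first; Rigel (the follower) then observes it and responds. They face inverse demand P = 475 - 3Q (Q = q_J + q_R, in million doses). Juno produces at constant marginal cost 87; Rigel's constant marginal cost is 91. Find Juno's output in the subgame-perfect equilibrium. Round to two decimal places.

65.33

The follower Rigel best-responds to any q_J: π_R = (475 - 3Q)q_R - 91q_R.
∂π_R/∂q_R = 384 - 3q_J - 6q_R = 0 gives the reaction function q_R = (384 - 3q_J)/6.
Juno substitutes q_R(q_J) into its own profit: π_J = q_J(475 - 3q_J - (384 - 3q_J)/2) - 87q_J = (283 - (3/2)q_J)q_J - 87q_J.
Maximising: ∂π_J/∂q_J = 196 - 3q_J = 0, giving q_J = 196/3.
Then q_R = (384 - 3·(196/3))/6 = 94/3.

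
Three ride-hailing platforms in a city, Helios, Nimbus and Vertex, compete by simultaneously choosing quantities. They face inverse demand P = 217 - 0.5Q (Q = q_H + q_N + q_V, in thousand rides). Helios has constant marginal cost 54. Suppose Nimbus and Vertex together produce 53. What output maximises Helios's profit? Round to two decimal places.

With rivals' combined output fixed at 53, Helios's profit is π_H = (217 - (1/2)·53 - (1/2)q_H)q_H - (54q_H) = (381/2 - (1/2)q_H)q_H - (54q_H).
∂π_H/∂q_H = 273/2 - q_H = 0, so q_H = 273/2.

136.50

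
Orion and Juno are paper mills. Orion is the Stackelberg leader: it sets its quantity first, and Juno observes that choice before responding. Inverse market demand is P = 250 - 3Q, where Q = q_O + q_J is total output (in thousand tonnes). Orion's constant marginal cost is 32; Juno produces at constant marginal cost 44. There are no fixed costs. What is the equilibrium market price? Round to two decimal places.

89.50

The follower Juno best-responds to any q_O: π_J = (250 - 3Q)q_J - 44q_J.
Setting the follower's marginal profit to zero, 206 - 3q_O - 6q_J = 0, i.e. q_J = (206 - 3q_O)/6.
Orion substitutes q_J(q_O) into its own profit: π_O = q_O(250 - 3q_O - (206 - 3q_O)/2) - 32q_O = (147 - (3/2)q_O)q_O - 32q_O.
Leader FOC: 115 - 3q_O = 0, so q_O = 115/3.
Then q_J = (206 - 3·(115/3))/6 = 91/6.
Total output Q = 107/2, so price P = 250 - 3·(107/2) = 179/2.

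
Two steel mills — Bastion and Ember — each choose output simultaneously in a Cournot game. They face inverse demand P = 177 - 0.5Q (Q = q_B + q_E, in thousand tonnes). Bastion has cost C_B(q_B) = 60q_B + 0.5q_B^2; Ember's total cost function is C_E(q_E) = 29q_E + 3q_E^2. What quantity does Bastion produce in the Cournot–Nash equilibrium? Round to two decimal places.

54.18

Bastion's profit: π_B = (177 - 0.5Q)q_B - (60q_B + (1/2)q_B²). Setting ∂π_B/∂q_B = 0: 117 - 2q_B - (1/2)(q_E) = 0.
Ember's first-order condition: 148 - 7q_E - (1/2)(q_B) = 0.
So q_B = (117 - (1/2)q_E)/2 and q_E = (148 - (1/2)q_B)/7.
Solving the pair: q_B = 596/11, q_E = 190/11.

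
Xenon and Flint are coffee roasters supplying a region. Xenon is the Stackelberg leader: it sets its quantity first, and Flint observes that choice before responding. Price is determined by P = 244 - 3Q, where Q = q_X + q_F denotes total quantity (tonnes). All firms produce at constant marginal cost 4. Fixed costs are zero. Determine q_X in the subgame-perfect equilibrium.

Solve by backward induction. Given q_X, the follower Flint maximises π_F = (244 - 3q_X - 3q_F)q_F - 4q_F.
Setting the follower's marginal profit to zero, 240 - 3q_X - 6q_F = 0, i.e. q_F = (240 - 3q_X)/6.
Xenon substitutes q_F(q_X) into its own profit: π_X = q_X(244 - 3q_X - (240 - 3q_X)/2) - 4q_X = (124 - (3/2)q_X)q_X - 4q_X.
Maximising: ∂π_X/∂q_X = 120 - 3q_X = 0, giving q_X = 40.
Then q_F = (240 - 3·40)/6 = 20.

40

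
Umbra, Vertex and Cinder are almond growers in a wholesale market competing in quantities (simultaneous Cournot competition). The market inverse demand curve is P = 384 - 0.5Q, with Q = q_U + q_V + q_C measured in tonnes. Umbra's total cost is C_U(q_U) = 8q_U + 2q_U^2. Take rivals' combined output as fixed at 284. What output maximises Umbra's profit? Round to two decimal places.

46.80

With rivals' combined output fixed at 284, Umbra's profit is π_U = (384 - (1/2)·284 - (1/2)q_U)q_U - (8q_U + 2q_U²) = (242 - (1/2)q_U)q_U - (8q_U + 2q_U²).
∂π_U/∂q_U = 234 - 5q_U = 0, so q_U = 234/5.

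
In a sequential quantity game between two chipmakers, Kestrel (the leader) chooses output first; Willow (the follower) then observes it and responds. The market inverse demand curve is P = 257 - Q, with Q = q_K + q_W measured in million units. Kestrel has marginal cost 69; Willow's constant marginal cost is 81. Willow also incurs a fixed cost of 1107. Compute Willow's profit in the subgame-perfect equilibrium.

The follower Willow best-responds to any q_K: π_W = (257 - Q)q_W - 81q_W.
Follower FOC: 176 - q_K - 2q_W = 0, so q_W(q_K) = (176 - q_K)/2.
Kestrel substitutes q_W(q_K) into its own profit: π_K = q_K(257 - q_K - (176 - q_K)/2) - 69q_K = (169 - (1/2)q_K)q_K - 69q_K.
Leader FOC: 100 - q_K = 0, so q_K = 100.
Then q_W = (176 - 100)/2 = 38.
Price P = 257 - 138 = 119.
Willow's profit: (119 - 81)·38 - 1107 = 337.

337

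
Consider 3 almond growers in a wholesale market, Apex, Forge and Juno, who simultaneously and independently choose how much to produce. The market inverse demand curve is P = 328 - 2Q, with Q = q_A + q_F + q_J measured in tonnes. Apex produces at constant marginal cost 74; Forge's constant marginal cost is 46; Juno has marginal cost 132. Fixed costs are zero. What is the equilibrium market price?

145

Apex's profit: π_A = (328 - 2Q)q_A - (74q_A). Setting ∂π_A/∂q_A = 0: 254 - 4q_A - 2(q_F + q_J) = 0.
Forge's profit: π_F = (328 - 2Q)q_F - (46q_F). Setting ∂π_F/∂q_F = 0: 282 - 4q_F - 2(q_A + q_J) = 0.
Juno's first-order condition: 196 - 4q_J - 2(q_A + q_F) = 0.
Adding the 3 conditions: 732 − 4Q − 4Q = 0, i.e. Q = 183/2.
Back-substituting: q_A = (254 − 183)/2 = 71/2, q_F = (282 − 183)/2 = 99/2, q_J = (196 − 183)/2 = 13/2.
Total output Q = 183/2, so price P = 328 - 2·(183/2) = 145.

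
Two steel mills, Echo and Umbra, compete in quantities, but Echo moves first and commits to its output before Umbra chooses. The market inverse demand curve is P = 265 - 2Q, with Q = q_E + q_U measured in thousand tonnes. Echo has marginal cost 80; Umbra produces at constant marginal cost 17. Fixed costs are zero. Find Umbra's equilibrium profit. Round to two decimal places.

Solve by backward induction. Given q_E, the follower Umbra maximises π_U = (265 - 2q_E - 2q_U)q_U - 17q_U.
Follower FOC: 248 - 2q_E - 4q_U = 0, so q_U(q_E) = (248 - 2q_E)/4.
The leader anticipates this reaction. Substituting into P = 265 - 2Q gives P = 141 - q_E, so π_E = (141 - q_E)q_E - 80q_E.
Maximising: ∂π_E/∂q_E = 61 - 2q_E = 0, giving q_E = 61/2.
Then q_U = (248 - 2·(61/2))/4 = 187/4.
Price P = 265 - 2·(309/4) = 221/2.
Umbra's profit: (221/2 - 17)·(187/4) = 4371.1250.

4371.13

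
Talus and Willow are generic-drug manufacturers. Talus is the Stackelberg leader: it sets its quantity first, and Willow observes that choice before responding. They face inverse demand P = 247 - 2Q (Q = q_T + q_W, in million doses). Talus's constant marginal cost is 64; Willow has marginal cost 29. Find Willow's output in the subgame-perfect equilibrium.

36

Solve by backward induction. Given q_T, the follower Willow maximises π_W = (247 - 2q_T - 2q_W)q_W - 29q_W.
Follower FOC: 218 - 2q_T - 4q_W = 0, so q_W(q_T) = (218 - 2q_T)/4.
The leader anticipates this reaction. Substituting into P = 247 - 2Q gives P = 138 - q_T, so π_T = (138 - q_T)q_T - 64q_T.
Maximising: ∂π_T/∂q_T = 74 - 2q_T = 0, giving q_T = 37.
Then q_W = (218 - 2·37)/4 = 36.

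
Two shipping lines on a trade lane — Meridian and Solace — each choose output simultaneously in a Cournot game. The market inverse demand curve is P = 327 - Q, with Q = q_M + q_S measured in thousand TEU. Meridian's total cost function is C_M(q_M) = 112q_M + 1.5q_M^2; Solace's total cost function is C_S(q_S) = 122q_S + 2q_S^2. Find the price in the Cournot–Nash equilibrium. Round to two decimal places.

Meridian's profit: π_M = (327 - Q)q_M - (112q_M + (3/2)q_M²). Setting ∂π_M/∂q_M = 0: 215 - 5q_M - (q_S) = 0.
Solace's profit: π_S = (327 - Q)q_S - (122q_S + 2q_S²). Setting ∂π_S/∂q_S = 0: 205 - 6q_S - (q_M) = 0.
Rearranging gives the reaction functions q_M = (215 - q_S)/5 and q_S = (205 - q_M)/6.
Substituting one into the other gives q_M = 1085/29 and q_S = 810/29.
Total output Q = 1895/29, so price P = 327 - 1895/29 = 261.6552.

261.66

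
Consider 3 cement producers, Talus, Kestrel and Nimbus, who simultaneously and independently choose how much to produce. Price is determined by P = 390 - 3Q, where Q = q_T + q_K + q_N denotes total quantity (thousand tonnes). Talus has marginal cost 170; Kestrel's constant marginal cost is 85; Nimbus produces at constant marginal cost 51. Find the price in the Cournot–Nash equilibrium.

174

Talus's profit: π_T = (390 - 3Q)q_T - (170q_T). Setting ∂π_T/∂q_T = 0: 220 - 6q_T - 3(q_K + q_N) = 0.
Kestrel's first-order condition: 305 - 6q_K - 3(q_T + q_N) = 0.
Nimbus's first-order condition: 339 - 6q_N - 3(q_T + q_K) = 0.
Adding the 3 first-order conditions: 864 − 12Q = 0, so Q = 72.
Back-substituting: q_T = (220 − 216)/3 = 4/3, q_K = (305 − 216)/3 = 89/3, q_N = (339 − 216)/3 = 41.
Total output Q = 72, so price P = 390 - 3·72 = 174.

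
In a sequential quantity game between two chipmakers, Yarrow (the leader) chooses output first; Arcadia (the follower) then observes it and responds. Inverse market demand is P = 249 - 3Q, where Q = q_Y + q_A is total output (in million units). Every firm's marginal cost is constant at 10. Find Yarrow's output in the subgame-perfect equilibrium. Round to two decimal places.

39.83

Solve by backward induction. Given q_Y, the follower Arcadia maximises π_A = (249 - 3q_Y - 3q_A)q_A - 10q_A.
Setting the follower's marginal profit to zero, 239 - 3q_Y - 6q_A = 0, i.e. q_A = (239 - 3q_Y)/6.
The leader anticipates this reaction. Substituting into P = 249 - 3Q gives P = 259/2 - (3/2)q_Y, so π_Y = (259/2 - (3/2)q_Y)q_Y - 10q_Y.
Leader FOC: 239/2 - 3q_Y = 0, so q_Y = 239/6.
Then q_A = (239 - 3·(239/6))/6 = 239/12.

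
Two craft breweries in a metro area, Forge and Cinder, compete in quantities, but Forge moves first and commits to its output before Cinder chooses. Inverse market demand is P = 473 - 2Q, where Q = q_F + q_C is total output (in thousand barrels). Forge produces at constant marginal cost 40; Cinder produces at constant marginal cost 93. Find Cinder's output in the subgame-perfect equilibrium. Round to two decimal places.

34.25

Solve by backward induction. Given q_F, the follower Cinder maximises π_C = (473 - 2q_F - 2q_C)q_C - 93q_C.
∂π_C/∂q_C = 380 - 2q_F - 4q_C = 0 gives the reaction function q_C = (380 - 2q_F)/4.
Forge substitutes q_C(q_F) into its own profit: π_F = q_F(473 - 2q_F - (380 - 2q_F)/2) - 40q_F = (283 - q_F)q_F - 40q_F.
Maximising: ∂π_F/∂q_F = 243 - 2q_F = 0, giving q_F = 243/2.
Then q_C = (380 - 2·(243/2))/4 = 137/4.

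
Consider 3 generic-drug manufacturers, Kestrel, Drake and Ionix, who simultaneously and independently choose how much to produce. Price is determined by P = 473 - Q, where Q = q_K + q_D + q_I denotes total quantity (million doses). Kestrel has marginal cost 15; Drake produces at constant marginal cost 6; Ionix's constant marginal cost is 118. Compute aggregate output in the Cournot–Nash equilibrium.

Kestrel's profit: π_K = (473 - Q)q_K - (15q_K). Setting ∂π_K/∂q_K = 0: 458 - 2q_K - (q_D + q_I) = 0.
Drake's first-order condition: 467 - 2q_D - (q_K + q_I) = 0.
Ionix's profit: π_I = (473 - Q)q_I - (118q_I). Setting ∂π_I/∂q_I = 0: 355 - 2q_I - (q_K + q_D) = 0.
Adding the 3 first-order conditions: 1280 − 4Q = 0, so Q = 320.
Back-substituting: q_K = (458 − 320) = 138, q_D = (467 − 320) = 147, q_I = (355 − 320) = 35.
Total output Q = 138 + 147 + 35 = 320.

320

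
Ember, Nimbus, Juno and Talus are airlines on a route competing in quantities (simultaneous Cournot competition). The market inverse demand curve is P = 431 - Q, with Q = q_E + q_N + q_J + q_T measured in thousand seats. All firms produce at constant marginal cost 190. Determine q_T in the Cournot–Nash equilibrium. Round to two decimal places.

Each firm earns π_i = (431 - Q)q_i - 190q_i.
Setting ∂π_i/∂q_i = 0 with rivals' quantities fixed: 241 - 2q_i - Σ_{j≠i} q_j = 0.
With identical firms every q_j equals q_i, so Σ_{j≠i} q_j = 3q_i and 241 = 5q_i, giving q_i = 241/5.

48.20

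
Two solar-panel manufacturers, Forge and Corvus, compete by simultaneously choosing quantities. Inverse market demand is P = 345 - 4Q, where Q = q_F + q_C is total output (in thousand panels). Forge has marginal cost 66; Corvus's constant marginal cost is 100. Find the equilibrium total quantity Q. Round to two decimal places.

Forge's profit: π_F = (345 - 4Q)q_F - (66q_F). Setting ∂π_F/∂q_F = 0: 279 - 8q_F - 4(q_C) = 0.
Corvus's first-order condition: 245 - 8q_C - 4(q_F) = 0.
Best responses: q_F = (279 - 4q_C)/8, q_C = (245 - 4q_F)/8.
Substituting one into the other gives q_F = 313/12 and q_C = 211/12.
Total output Q = 313/12 + 211/12 = 131/3.

43.67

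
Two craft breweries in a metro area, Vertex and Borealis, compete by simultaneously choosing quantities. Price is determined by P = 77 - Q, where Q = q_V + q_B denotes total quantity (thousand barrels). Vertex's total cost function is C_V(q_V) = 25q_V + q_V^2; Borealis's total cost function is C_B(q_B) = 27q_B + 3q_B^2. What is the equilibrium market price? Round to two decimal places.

Vertex's profit: π_V = (77 - Q)q_V - (25q_V + q_V²). Setting ∂π_V/∂q_V = 0: 52 - 4q_V - (q_B) = 0.
Borealis's profit: π_B = (77 - Q)q_B - (27q_B + 3q_B²). Setting ∂π_B/∂q_B = 0: 50 - 8q_B - (q_V) = 0.
Rearranging gives the reaction functions q_V = (52 - q_B)/4 and q_B = (50 - q_V)/8.
Substituting one into the other gives q_V = 366/31 and q_B = 148/31.
Total output Q = 514/31, so price P = 77 - 514/31 = 1873/31.

60.42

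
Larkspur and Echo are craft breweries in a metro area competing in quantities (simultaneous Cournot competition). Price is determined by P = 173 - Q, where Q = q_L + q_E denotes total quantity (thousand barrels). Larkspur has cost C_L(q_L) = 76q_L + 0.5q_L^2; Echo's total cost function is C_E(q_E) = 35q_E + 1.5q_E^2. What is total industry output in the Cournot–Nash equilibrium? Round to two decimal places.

47.43

Larkspur's profit: π_L = (173 - Q)q_L - (76q_L + (1/2)q_L²). Setting ∂π_L/∂q_L = 0: 97 - 3q_L - (q_E) = 0.
Echo's first-order condition: 138 - 5q_E - (q_L) = 0.
Rearranging gives the reaction functions q_L = (97 - q_E)/3 and q_E = (138 - q_L)/5.
Solving the pair: q_L = 347/14, q_E = 317/14.
Total output Q = 347/14 + 317/14 = 332/7.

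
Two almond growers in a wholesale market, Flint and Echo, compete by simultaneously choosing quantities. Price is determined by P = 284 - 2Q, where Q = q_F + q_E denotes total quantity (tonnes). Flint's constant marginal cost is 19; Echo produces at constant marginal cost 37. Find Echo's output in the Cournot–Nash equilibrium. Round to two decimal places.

Flint's profit: π_F = (284 - 2Q)q_F - (19q_F). Setting ∂π_F/∂q_F = 0: 265 - 4q_F - 2(q_E) = 0.
Echo's profit: π_E = (284 - 2Q)q_E - (37q_E). Setting ∂π_E/∂q_E = 0: 247 - 4q_E - 2(q_F) = 0.
Best responses: q_F = (265 - 2q_E)/4, q_E = (247 - 2q_F)/4.
Substituting one into the other gives q_F = 283/6 and q_E = 229/6.

38.17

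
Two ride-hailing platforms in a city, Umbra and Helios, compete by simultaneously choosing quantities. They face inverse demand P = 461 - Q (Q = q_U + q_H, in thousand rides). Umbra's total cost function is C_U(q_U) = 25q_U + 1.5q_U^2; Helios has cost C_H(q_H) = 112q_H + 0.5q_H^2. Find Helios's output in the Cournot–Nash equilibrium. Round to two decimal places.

93.50

Umbra's profit: π_U = (461 - Q)q_U - (25q_U + (3/2)q_U²). Setting ∂π_U/∂q_U = 0: 436 - 5q_U - (q_H) = 0.
Helios's first-order condition: 349 - 3q_H - (q_U) = 0.
Best responses: q_U = (436 - q_H)/5, q_H = (349 - q_U)/3.
Substituting one into the other gives q_U = 137/2 and q_H = 187/2.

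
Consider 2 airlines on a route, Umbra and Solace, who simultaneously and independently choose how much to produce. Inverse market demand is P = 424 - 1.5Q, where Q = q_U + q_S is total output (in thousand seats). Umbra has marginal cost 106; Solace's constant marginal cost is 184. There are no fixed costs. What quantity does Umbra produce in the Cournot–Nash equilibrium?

Umbra's profit: π_U = (424 - 1.5Q)q_U - (106q_U). Setting ∂π_U/∂q_U = 0: 318 - 3q_U - (3/2)(q_S) = 0.
Solace's profit: π_S = (424 - 1.5Q)q_S - (184q_S). Setting ∂π_S/∂q_S = 0: 240 - 3q_S - (3/2)(q_U) = 0.
Rearranging gives the reaction functions q_U = (318 - (3/2)q_S)/3 and q_S = (240 - (3/2)q_U)/3.
Substituting one into the other gives q_U = 88 and q_S = 36.

88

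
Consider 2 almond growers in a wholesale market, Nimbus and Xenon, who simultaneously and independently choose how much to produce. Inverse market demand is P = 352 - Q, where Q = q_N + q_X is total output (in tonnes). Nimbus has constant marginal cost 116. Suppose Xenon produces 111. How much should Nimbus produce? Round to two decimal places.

With the rival's output fixed at 111, Nimbus's profit is π_N = (352 - 111 - q_N)q_N - (116q_N) = (241 - q_N)q_N - (116q_N).
∂π_N/∂q_N = 125 - 2q_N = 0, so q_N = 125/2.

62.50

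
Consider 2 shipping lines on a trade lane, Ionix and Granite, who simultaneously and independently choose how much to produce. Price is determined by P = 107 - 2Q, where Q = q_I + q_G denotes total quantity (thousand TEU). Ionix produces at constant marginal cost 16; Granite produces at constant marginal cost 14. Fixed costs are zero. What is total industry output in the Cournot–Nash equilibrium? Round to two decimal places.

Ionix's profit: π_I = (107 - 2Q)q_I - (16q_I). Setting ∂π_I/∂q_I = 0: 91 - 4q_I - 2(q_G) = 0.
Granite's profit: π_G = (107 - 2Q)q_G - (14q_G). Setting ∂π_G/∂q_G = 0: 93 - 4q_G - 2(q_I) = 0.
Best responses: q_I = (91 - 2q_G)/4, q_G = (93 - 2q_I)/4.
Substituting one into the other gives q_I = 89/6 and q_G = 95/6.
Total output Q = 89/6 + 95/6 = 92/3.

30.67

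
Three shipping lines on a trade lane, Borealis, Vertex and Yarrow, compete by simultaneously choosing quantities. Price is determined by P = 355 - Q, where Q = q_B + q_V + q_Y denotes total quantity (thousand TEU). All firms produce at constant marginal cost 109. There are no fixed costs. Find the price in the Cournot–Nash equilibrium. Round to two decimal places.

Each firm earns π_i = (355 - Q)q_i - 109q_i.
Setting ∂π_i/∂q_i = 0 with rivals' quantities fixed: 246 - 2q_i - Σ_{j≠i} q_j = 0.
By symmetry each firm produces the same amount; substituting Σ_{j≠i} q_j = 2q_i yields q_i = 246/4 = 123/2.
Total output Q = 369/2, so price P = 355 - 369/2 = 341/2.

170.50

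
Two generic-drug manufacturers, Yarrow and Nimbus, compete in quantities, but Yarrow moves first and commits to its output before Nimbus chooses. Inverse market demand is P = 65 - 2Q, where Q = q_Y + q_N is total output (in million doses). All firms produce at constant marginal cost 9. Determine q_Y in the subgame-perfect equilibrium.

The follower Nimbus best-responds to any q_Y: π_N = (65 - 2Q)q_N - 9q_N.
Follower FOC: 56 - 2q_Y - 4q_N = 0, so q_N(q_Y) = (56 - 2q_Y)/4.
Yarrow substitutes q_N(q_Y) into its own profit: π_Y = q_Y(65 - 2q_Y - (56 - 2q_Y)/2) - 9q_Y = (37 - q_Y)q_Y - 9q_Y.
The leader's first-order condition 28 - 2q_Y = 0 yields q_Y = 14.
Then q_N = (56 - 2·14)/4 = 7.

14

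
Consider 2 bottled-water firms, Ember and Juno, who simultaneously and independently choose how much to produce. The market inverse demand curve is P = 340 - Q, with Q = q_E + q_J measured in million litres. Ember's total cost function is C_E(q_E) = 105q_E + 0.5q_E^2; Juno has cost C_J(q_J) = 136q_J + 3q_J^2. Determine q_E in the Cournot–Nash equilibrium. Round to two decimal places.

Ember's profit: π_E = (340 - Q)q_E - (105q_E + (1/2)q_E²). Setting ∂π_E/∂q_E = 0: 235 - 3q_E - (q_J) = 0.
Juno's profit: π_J = (340 - Q)q_J - (136q_J + 3q_J²). Setting ∂π_J/∂q_J = 0: 204 - 8q_J - (q_E) = 0.
Best responses: q_E = (235 - q_J)/3, q_J = (204 - q_E)/8.
Substituting one into the other gives q_E = 1676/23 and q_J = 377/23.

72.87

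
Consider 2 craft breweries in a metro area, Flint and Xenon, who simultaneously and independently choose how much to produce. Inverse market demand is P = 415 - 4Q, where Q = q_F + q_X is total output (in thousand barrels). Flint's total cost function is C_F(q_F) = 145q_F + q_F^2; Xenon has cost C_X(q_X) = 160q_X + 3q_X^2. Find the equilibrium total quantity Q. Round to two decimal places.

34.11

Flint's profit: π_F = (415 - 4Q)q_F - (145q_F + q_F²). Setting ∂π_F/∂q_F = 0: 270 - 10q_F - 4(q_X) = 0.
Xenon's first-order condition: 255 - 14q_X - 4(q_F) = 0.
Best responses: q_F = (270 - 4q_X)/10, q_X = (255 - 4q_F)/14.
Substituting one into the other gives q_F = 690/31 and q_X = 735/62.
Total output Q = 690/31 + 735/62 = 34.1129.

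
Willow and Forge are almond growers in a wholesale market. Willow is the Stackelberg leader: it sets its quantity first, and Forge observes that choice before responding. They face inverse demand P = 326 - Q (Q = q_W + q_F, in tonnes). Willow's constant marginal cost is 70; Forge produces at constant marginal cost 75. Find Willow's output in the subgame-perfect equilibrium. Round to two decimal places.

The follower Forge best-responds to any q_W: π_F = (326 - Q)q_F - 75q_F.
Follower FOC: 251 - q_W - 2q_F = 0, so q_F(q_W) = (251 - q_W)/2.
The leader anticipates this reaction. Substituting into P = 326 - Q gives P = 401/2 - (1/2)q_W, so π_W = (401/2 - (1/2)q_W)q_W - 70q_W.
Maximising: ∂π_W/∂q_W = 261/2 - q_W = 0, giving q_W = 261/2.
Then q_F = (251 - 261/2)/2 = 241/4.

130.50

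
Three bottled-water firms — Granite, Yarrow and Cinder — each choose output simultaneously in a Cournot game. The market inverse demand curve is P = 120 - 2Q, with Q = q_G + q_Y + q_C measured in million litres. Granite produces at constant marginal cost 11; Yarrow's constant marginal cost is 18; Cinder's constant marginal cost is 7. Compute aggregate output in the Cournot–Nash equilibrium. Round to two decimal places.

Granite's profit: π_G = (120 - 2Q)q_G - (11q_G). Setting ∂π_G/∂q_G = 0: 109 - 4q_G - 2(q_Y + q_C) = 0.
Yarrow's profit: π_Y = (120 - 2Q)q_Y - (18q_Y). Setting ∂π_Y/∂q_Y = 0: 102 - 4q_Y - 2(q_G + q_C) = 0.
Cinder's first-order condition: 113 - 4q_C - 2(q_G + q_Y) = 0.
Summing all 3 equations gives 324 − 8Q = 0, hence Q = 81/2.
Back-substituting: q_G = (109 − 81)/2 = 14, q_Y = (102 − 81)/2 = 21/2, q_C = (113 − 81)/2 = 16.
Total output Q = 14 + 21/2 + 16 = 81/2.

40.50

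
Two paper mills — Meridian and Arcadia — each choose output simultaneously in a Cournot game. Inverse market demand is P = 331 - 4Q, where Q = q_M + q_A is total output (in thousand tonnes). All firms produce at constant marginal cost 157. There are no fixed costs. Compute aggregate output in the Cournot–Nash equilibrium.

29

Each firm earns π_i = (331 - 4Q)q_i - 157q_i.
First-order condition (treating rivals' output as given): 174 - 8q_i - 4q_j = 0.
By symmetry each firm produces the same amount; substituting q_j = q_i yields q_i = 174/12 = 29/2.
Total output Q = 29/2 + 29/2 = 29.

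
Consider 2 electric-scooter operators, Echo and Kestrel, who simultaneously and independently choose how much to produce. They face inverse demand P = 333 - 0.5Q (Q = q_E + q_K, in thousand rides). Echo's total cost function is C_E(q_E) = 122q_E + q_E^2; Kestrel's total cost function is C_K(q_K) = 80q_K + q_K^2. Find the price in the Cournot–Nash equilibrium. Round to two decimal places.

266.71

Echo's profit: π_E = (333 - 0.5Q)q_E - (122q_E + q_E²). Setting ∂π_E/∂q_E = 0: 211 - 3q_E - (1/2)(q_K) = 0.
Kestrel's first-order condition: 253 - 3q_K - (1/2)(q_E) = 0.
Rearranging gives the reaction functions q_E = (211 - (1/2)q_K)/3 and q_K = (253 - (1/2)q_E)/3.
Solving the pair: q_E = 57.8857, q_K = 74.6857.
Total output Q = 928/7, so price P = 333 - (1/2)·(928/7) = 1867/7.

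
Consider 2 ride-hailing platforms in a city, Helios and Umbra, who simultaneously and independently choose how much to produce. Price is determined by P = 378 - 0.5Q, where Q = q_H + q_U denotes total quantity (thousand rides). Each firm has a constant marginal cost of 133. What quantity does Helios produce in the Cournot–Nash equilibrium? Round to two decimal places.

163.33

Each firm earns π_i = (378 - 0.5Q)q_i - 133q_i.
First-order condition (treating rivals' output as given): 245 - q_i - (1/2)q_j = 0.
By symmetry each firm produces the same amount; substituting q_j = q_i yields q_i = 245/(3/2) = 490/3.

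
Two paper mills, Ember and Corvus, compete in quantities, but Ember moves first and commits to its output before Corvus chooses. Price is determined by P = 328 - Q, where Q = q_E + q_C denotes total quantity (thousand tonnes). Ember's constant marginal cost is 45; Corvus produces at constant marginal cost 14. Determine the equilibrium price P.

108

Solve by backward induction. Given q_E, the follower Corvus maximises π_C = (328 - q_E - q_C)q_C - 14q_C.
Follower FOC: 314 - q_E - 2q_C = 0, so q_C(q_E) = (314 - q_E)/2.
The leader anticipates this reaction. Substituting into P = 328 - Q gives P = 171 - (1/2)q_E, so π_E = (171 - (1/2)q_E)q_E - 45q_E.
Maximising: ∂π_E/∂q_E = 126 - q_E = 0, giving q_E = 126.
Then q_C = (314 - 126)/2 = 94.
Total output Q = 220, so price P = 328 - 220 = 108.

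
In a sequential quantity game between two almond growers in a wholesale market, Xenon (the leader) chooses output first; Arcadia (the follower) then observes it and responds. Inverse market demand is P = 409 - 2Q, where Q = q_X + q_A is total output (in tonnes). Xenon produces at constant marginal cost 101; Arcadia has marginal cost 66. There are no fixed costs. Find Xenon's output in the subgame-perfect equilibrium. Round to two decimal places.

68.25

The follower Arcadia best-responds to any q_X: π_A = (409 - 2Q)q_A - 66q_A.
∂π_A/∂q_A = 343 - 2q_X - 4q_A = 0 gives the reaction function q_A = (343 - 2q_X)/4.
Xenon substitutes q_A(q_X) into its own profit: π_X = q_X(409 - 2q_X - (343 - 2q_X)/2) - 101q_X = (475/2 - q_X)q_X - 101q_X.
The leader's first-order condition 273/2 - 2q_X = 0 yields q_X = 273/4.
Then q_A = (343 - 2·(273/4))/4 = 413/8.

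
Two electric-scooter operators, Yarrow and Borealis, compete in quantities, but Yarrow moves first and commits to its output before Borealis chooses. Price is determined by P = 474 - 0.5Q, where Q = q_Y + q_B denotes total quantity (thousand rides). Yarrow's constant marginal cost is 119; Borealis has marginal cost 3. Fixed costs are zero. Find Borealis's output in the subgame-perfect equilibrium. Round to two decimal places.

351.50

The follower Borealis best-responds to any q_Y: π_B = (474 - 0.5Q)q_B - 3q_B.
∂π_B/∂q_B = 471 - (1/2)q_Y - q_B = 0 gives the reaction function q_B = (471 - (1/2)q_Y).
Yarrow substitutes q_B(q_Y) into its own profit: π_Y = q_Y(474 - (1/2)q_Y - (471 - (1/2)q_Y)/2) - 119q_Y = (477/2 - (1/4)q_Y)q_Y - 119q_Y.
Leader FOC: 239/2 - (1/2)q_Y = 0, so q_Y = 239.
Then q_B = (471 - (1/2)·239) = 703/2.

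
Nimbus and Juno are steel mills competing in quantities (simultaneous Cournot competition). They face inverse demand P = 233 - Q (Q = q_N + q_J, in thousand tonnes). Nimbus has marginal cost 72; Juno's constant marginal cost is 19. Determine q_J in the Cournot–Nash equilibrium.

Nimbus's profit: π_N = (233 - Q)q_N - (72q_N). Setting ∂π_N/∂q_N = 0: 161 - 2q_N - (q_J) = 0.
Juno's first-order condition: 214 - 2q_J - (q_N) = 0.
Best responses: q_N = (161 - q_J)/2, q_J = (214 - q_N)/2.
Substituting one into the other gives q_N = 36 and q_J = 89.

89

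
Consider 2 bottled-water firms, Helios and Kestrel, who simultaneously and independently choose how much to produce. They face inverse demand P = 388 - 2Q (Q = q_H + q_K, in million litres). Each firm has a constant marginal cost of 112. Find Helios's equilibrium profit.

4232

A representative firm's profit is π_i = q_i(388 - 2Q) - 112q_i.
Setting ∂π_i/∂q_i = 0 with rivals' quantities fixed: 276 - 4q_i - 2q_j = 0.
By symmetry each firm produces the same amount; substituting q_j = q_i yields q_i = 276/6 = 46.
Price P = 388 - 2·92 = 204.
Helios's profit: (204 - 112)·46 = 4232.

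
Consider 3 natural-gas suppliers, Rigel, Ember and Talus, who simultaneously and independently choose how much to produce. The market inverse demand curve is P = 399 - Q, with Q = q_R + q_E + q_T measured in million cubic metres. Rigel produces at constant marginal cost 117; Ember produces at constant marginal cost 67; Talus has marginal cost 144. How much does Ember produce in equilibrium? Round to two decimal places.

Rigel's profit: π_R = (399 - Q)q_R - (117q_R). Setting ∂π_R/∂q_R = 0: 282 - 2q_R - (q_E + q_T) = 0.
Ember's first-order condition: 332 - 2q_E - (q_R + q_T) = 0.
Talus's profit: π_T = (399 - Q)q_T - (144q_T). Setting ∂π_T/∂q_T = 0: 255 - 2q_T - (q_R + q_E) = 0.
Adding the 3 conditions: 869 − 2Q − 2Q = 0, i.e. Q = 869/4.
Back-substituting: q_R = (282 − 869/4) = 259/4, q_E = (332 − 869/4) = 459/4, q_T = (255 − 869/4) = 151/4.

114.75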